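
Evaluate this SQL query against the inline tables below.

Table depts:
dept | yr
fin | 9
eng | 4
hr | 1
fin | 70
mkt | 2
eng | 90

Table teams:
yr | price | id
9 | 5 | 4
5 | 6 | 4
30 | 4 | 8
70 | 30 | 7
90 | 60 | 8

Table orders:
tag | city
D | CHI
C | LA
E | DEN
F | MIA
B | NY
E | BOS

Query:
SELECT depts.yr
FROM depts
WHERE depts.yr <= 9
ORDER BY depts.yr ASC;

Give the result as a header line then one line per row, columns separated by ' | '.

After WHERE (4 rows):
depts.dept | depts.yr
fin | 9
eng | 4
hr | 1
mkt | 2
After SELECT (4 rows):
depts.yr
9
4
1
2
After ORDER BY (4 rows):
depts.yr
1
2
4
9

== RESULT ==
depts.yr
1
2
4
9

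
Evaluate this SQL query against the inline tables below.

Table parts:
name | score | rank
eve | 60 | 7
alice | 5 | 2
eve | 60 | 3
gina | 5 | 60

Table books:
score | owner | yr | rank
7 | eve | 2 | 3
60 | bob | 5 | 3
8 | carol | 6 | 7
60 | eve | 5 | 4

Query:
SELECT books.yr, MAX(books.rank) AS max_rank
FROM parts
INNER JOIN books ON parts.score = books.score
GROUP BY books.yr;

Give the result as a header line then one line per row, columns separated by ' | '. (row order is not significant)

== RESULT ==
books.yr | max_rank
5 | 4

Derivation:
After JOIN books (4 rows):
parts.name | parts.score | parts.rank | books.score | books.owner | books.yr | books.rank
eve | 60 | 7 | 60 | bob | 5 | 3
eve | 60 | 7 | 60 | eve | 5 | 4
eve | 60 | 3 | 60 | bob | 5 | 3
eve | 60 | 3 | 60 | eve | 5 | 4
After GROUP BY (1 rows):
books.yr | max_rank
5 | 4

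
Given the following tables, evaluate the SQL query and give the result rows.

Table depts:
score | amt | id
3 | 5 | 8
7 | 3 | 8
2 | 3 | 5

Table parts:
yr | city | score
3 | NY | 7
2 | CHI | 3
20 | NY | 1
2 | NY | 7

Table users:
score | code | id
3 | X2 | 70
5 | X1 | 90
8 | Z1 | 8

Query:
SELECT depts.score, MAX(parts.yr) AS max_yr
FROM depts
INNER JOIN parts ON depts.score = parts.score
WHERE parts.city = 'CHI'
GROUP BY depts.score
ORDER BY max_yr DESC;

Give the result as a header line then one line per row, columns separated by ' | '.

After JOIN parts (3 rows):
depts.score | depts.amt | depts.id | parts.yr | parts.city | parts.score
3 | 5 | 8 | 2 | CHI | 3
7 | 3 | 8 | 3 | NY | 7
7 | 3 | 8 | 2 | NY | 7
After WHERE (1 rows):
depts.score | depts.amt | depts.id | parts.yr | parts.city | parts.score
3 | 5 | 8 | 2 | CHI | 3
After GROUP BY (1 rows):
depts.score | max_yr
3 | 2
After ORDER BY (1 rows):
depts.score | max_yr
3 | 2

== RESULT ==
depts.score | max_yr
3 | 2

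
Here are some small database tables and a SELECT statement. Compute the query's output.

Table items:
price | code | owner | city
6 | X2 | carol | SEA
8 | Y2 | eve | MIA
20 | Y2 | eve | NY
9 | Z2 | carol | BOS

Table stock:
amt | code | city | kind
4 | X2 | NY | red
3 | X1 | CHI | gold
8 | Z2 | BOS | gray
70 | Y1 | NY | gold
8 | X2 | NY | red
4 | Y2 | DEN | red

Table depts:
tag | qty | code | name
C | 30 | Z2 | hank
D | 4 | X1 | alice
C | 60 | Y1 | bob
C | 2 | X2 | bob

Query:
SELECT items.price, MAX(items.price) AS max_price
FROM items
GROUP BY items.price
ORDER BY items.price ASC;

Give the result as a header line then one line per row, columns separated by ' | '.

== RESULT ==
items.price | max_price
6 | 6
8 | 8
9 | 9
20 | 20

Derivation:
After GROUP BY (4 rows):
items.price | max_price
6 | 6
8 | 8
20 | 20
9 | 9
After ORDER BY (4 rows):
items.price | max_price
6 | 6
8 | 8
9 | 9
20 | 20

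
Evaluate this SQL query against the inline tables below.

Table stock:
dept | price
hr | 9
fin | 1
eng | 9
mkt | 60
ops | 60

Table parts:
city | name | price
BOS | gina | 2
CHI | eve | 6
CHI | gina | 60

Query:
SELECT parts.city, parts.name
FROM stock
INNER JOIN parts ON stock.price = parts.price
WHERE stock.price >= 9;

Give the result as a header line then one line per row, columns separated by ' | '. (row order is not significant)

== RESULT ==
parts.city | parts.name
CHI | gina
CHI | gina

Derivation:
After JOIN parts (2 rows):
stock.dept | stock.price | parts.city | parts.name | parts.price
mkt | 60 | CHI | gina | 60
ops | 60 | CHI | gina | 60
After WHERE (2 rows):
stock.dept | stock.price | parts.city | parts.name | parts.price
mkt | 60 | CHI | gina | 60
ops | 60 | CHI | gina | 60
After SELECT (2 rows):
parts.city | parts.name
CHI | gina
CHI | gina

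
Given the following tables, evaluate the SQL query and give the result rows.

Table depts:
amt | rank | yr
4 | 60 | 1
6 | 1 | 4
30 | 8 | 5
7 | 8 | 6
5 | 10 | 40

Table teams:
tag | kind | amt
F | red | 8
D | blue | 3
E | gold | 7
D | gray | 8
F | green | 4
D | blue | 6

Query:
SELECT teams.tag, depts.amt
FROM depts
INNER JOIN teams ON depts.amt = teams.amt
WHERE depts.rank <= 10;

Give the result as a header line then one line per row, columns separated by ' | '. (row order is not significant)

== RESULT ==
teams.tag | depts.amt
D | 6
E | 7

Derivation:
After JOIN teams (3 rows):
depts.amt | depts.rank | depts.yr | teams.tag | teams.kind | teams.amt
4 | 60 | 1 | F | green | 4
6 | 1 | 4 | D | blue | 6
7 | 8 | 6 | E | gold | 7
After WHERE (2 rows):
depts.amt | depts.rank | depts.yr | teams.tag | teams.kind | teams.amt
6 | 1 | 4 | D | blue | 6
7 | 8 | 6 | E | gold | 7
After SELECT (2 rows):
teams.tag | depts.amt
D | 6
E | 7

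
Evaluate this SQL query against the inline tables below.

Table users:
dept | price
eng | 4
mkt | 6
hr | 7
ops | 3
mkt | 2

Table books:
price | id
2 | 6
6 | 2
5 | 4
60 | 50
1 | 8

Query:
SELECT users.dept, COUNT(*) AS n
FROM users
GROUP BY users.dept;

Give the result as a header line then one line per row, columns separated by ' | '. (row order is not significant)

== RESULT ==
users.dept | n
eng | 1
mkt | 2
hr | 1
ops | 1

Derivation:
After GROUP BY (4 rows):
users.dept | n
eng | 1
mkt | 2
hr | 1
ops | 1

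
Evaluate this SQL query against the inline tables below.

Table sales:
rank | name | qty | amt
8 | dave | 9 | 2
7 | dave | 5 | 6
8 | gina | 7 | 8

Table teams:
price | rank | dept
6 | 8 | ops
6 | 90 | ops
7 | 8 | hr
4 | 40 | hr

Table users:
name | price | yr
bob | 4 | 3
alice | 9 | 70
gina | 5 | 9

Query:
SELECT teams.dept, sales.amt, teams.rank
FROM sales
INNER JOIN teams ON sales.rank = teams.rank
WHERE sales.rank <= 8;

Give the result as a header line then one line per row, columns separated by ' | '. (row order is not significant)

After JOIN teams (4 rows):
sales.rank | sales.name | sales.qty | sales.amt | teams.price | teams.rank | teams.dept
8 | dave | 9 | 2 | 6 | 8 | ops
8 | dave | 9 | 2 | 7 | 8 | hr
8 | gina | 7 | 8 | 6 | 8 | ops
8 | gina | 7 | 8 | 7 | 8 | hr
After WHERE (4 rows):
sales.rank | sales.name | sales.qty | sales.amt | teams.price | teams.rank | teams.dept
8 | dave | 9 | 2 | 6 | 8 | ops
8 | dave | 9 | 2 | 7 | 8 | hr
8 | gina | 7 | 8 | 6 | 8 | ops
8 | gina | 7 | 8 | 7 | 8 | hr
After SELECT (4 rows):
teams.dept | sales.amt | teams.rank
ops | 2 | 8
hr | 2 | 8
ops | 8 | 8
hr | 8 | 8

== RESULT ==
teams.dept | sales.amt | teams.rank
ops | 2 | 8
hr | 2 | 8
ops | 8 | 8
hr | 8 | 8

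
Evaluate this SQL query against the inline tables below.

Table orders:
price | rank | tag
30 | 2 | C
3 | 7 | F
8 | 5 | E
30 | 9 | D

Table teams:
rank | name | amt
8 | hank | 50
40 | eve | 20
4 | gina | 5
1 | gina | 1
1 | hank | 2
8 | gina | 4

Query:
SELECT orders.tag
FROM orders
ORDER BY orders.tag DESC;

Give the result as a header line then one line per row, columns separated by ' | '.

After SELECT (4 rows):
orders.tag
C
F
E
D
After ORDER BY (4 rows):
orders.tag
F
E
D
C

== RESULT ==
orders.tag
F
E
D
C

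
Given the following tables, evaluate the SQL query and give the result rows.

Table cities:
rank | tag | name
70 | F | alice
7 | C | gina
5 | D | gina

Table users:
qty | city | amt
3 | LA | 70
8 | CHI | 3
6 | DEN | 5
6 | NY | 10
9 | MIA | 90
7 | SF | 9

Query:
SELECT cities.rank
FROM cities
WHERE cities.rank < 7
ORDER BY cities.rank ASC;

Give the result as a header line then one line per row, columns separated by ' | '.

After WHERE (1 rows):
cities.rank | cities.tag | cities.name
5 | D | gina
After SELECT (1 rows):
cities.rank
5
After ORDER BY (1 rows):
cities.rank
5

== RESULT ==
cities.rank
5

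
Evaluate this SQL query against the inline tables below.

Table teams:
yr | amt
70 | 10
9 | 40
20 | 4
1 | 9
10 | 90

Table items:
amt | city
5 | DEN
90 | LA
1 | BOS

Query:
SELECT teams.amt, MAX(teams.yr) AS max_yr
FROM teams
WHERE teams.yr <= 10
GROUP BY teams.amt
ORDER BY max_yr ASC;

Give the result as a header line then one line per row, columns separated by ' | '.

After WHERE (3 rows):
teams.yr | teams.amt
9 | 40
1 | 9
10 | 90
After GROUP BY (3 rows):
teams.amt | max_yr
40 | 9
9 | 1
90 | 10
After ORDER BY (3 rows):
teams.amt | max_yr
9 | 1
40 | 9
90 | 10

== RESULT ==
teams.amt | max_yr
9 | 1
40 | 9
90 | 10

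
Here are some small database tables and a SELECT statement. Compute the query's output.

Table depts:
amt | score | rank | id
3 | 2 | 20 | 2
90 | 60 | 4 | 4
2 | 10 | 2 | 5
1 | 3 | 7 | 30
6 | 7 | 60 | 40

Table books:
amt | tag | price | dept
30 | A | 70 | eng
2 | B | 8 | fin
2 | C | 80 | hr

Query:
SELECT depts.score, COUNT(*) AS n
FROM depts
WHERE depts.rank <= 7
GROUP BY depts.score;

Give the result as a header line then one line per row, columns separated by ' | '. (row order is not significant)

After WHERE (3 rows):
depts.amt | depts.score | depts.rank | depts.id
90 | 60 | 4 | 4
2 | 10 | 2 | 5
1 | 3 | 7 | 30
After GROUP BY (3 rows):
depts.score | n
60 | 1
10 | 1
3 | 1

== RESULT ==
depts.score | n
60 | 1
10 | 1
3 | 1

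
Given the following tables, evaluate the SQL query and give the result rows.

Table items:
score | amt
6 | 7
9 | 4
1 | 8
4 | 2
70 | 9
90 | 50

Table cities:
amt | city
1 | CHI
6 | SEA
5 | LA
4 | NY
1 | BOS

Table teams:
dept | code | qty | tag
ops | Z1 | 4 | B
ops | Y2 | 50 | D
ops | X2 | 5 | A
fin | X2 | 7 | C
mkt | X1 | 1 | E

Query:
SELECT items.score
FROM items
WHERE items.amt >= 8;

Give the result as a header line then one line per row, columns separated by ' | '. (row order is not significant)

After WHERE (3 rows):
items.score | items.amt
1 | 8
70 | 9
90 | 50
After SELECT (3 rows):
items.score
1
70
90

== RESULT ==
items.score
1
70
90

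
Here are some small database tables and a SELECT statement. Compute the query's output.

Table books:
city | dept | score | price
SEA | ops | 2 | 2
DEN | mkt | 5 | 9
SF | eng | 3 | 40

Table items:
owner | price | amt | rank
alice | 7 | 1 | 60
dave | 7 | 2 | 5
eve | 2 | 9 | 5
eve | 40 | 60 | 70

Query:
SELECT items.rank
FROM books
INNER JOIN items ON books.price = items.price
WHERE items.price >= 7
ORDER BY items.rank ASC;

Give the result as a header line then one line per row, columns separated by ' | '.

== RESULT ==
items.rank
70

Derivation:
After JOIN items (2 rows):
books.city | books.dept | books.score | books.price | items.owner | items.price | items.amt | items.rank
SEA | ops | 2 | 2 | eve | 2 | 9 | 5
SF | eng | 3 | 40 | eve | 40 | 60 | 70
After WHERE (1 rows):
books.city | books.dept | books.score | books.price | items.owner | items.price | items.amt | items.rank
SF | eng | 3 | 40 | eve | 40 | 60 | 70
After SELECT (1 rows):
items.rank
70
After ORDER BY (1 rows):
items.rank
70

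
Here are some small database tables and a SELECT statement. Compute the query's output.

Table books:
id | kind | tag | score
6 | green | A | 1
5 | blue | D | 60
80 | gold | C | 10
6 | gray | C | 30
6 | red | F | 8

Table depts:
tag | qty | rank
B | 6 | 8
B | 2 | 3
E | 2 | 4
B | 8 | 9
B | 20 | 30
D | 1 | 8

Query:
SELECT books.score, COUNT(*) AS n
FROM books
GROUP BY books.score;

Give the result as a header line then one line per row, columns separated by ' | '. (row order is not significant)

After GROUP BY (5 rows):
books.score | n
1 | 1
60 | 1
10 | 1
30 | 1
8 | 1

== RESULT ==
books.score | n
1 | 1
60 | 1
10 | 1
30 | 1
8 | 1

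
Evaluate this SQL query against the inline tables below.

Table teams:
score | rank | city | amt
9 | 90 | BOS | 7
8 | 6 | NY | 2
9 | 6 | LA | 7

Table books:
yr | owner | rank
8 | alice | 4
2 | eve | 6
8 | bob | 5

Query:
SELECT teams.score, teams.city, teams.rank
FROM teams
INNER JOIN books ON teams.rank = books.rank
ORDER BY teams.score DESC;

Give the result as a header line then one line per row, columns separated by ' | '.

After JOIN books (2 rows):
teams.score | teams.rank | teams.city | teams.amt | books.yr | books.owner | books.rank
8 | 6 | NY | 2 | 2 | eve | 6
9 | 6 | LA | 7 | 2 | eve | 6
After SELECT (2 rows):
teams.score | teams.city | teams.rank
8 | NY | 6
9 | LA | 6
After ORDER BY (2 rows):
teams.score | teams.city | teams.rank
9 | LA | 6
8 | NY | 6

== RESULT ==
teams.score | teams.city | teams.rank
9 | LA | 6
8 | NY | 6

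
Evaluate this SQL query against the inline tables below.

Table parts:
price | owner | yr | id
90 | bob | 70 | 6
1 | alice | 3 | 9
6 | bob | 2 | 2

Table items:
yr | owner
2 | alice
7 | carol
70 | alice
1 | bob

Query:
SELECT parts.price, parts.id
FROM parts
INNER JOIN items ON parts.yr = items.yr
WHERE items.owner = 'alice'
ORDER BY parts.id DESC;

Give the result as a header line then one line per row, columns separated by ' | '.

== RESULT ==
parts.price | parts.id
90 | 6
6 | 2

Derivation:
After JOIN items (2 rows):
parts.price | parts.owner | parts.yr | parts.id | items.yr | items.owner
90 | bob | 70 | 6 | 70 | alice
6 | bob | 2 | 2 | 2 | alice
After WHERE (2 rows):
parts.price | parts.owner | parts.yr | parts.id | items.yr | items.owner
90 | bob | 70 | 6 | 70 | alice
6 | bob | 2 | 2 | 2 | alice
After SELECT (2 rows):
parts.price | parts.id
90 | 6
6 | 2
After ORDER BY (2 rows):
parts.price | parts.id
90 | 6
6 | 2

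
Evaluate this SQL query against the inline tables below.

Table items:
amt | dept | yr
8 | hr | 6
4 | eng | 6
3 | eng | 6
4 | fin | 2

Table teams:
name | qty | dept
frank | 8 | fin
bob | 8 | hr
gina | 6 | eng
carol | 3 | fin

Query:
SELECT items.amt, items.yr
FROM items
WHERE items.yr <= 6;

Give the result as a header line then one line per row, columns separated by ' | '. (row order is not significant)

After WHERE (4 rows):
items.amt | items.dept | items.yr
8 | hr | 6
4 | eng | 6
3 | eng | 6
4 | fin | 2
After SELECT (4 rows):
items.amt | items.yr
8 | 6
4 | 6
3 | 6
4 | 2

== RESULT ==
items.amt | items.yr
8 | 6
4 | 6
3 | 6
4 | 2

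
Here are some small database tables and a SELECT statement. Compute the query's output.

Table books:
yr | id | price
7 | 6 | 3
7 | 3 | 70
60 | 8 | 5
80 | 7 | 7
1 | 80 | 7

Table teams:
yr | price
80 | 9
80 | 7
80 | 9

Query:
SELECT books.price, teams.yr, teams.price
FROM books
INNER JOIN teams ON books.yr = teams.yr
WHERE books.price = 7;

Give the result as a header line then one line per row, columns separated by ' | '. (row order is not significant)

After JOIN teams (3 rows):
books.yr | books.id | books.price | teams.yr | teams.price
80 | 7 | 7 | 80 | 9
80 | 7 | 7 | 80 | 7
80 | 7 | 7 | 80 | 9
After WHERE (3 rows):
books.yr | books.id | books.price | teams.yr | teams.price
80 | 7 | 7 | 80 | 9
80 | 7 | 7 | 80 | 7
80 | 7 | 7 | 80 | 9
After SELECT (3 rows):
books.price | teams.yr | teams.price
7 | 80 | 9
7 | 80 | 7
7 | 80 | 9

== RESULT ==
books.price | teams.yr | teams.price
7 | 80 | 9
7 | 80 | 7
7 | 80 | 9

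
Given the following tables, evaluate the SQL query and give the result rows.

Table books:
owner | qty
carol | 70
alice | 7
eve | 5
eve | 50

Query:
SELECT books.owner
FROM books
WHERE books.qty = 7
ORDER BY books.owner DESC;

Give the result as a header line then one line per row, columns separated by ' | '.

After WHERE (1 rows):
books.owner | books.qty
alice | 7
After SELECT (1 rows):
books.owner
alice
After ORDER BY (1 rows):
books.owner
alice

== RESULT ==
books.owner
alice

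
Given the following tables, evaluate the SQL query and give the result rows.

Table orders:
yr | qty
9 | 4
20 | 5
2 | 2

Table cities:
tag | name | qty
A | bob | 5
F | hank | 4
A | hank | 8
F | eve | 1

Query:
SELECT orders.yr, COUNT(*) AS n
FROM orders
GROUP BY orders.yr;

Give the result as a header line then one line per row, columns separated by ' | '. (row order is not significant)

== RESULT ==
orders.yr | n
9 | 1
20 | 1
2 | 1

Derivation:
After GROUP BY (3 rows):
orders.yr | n
9 | 1
20 | 1
2 | 1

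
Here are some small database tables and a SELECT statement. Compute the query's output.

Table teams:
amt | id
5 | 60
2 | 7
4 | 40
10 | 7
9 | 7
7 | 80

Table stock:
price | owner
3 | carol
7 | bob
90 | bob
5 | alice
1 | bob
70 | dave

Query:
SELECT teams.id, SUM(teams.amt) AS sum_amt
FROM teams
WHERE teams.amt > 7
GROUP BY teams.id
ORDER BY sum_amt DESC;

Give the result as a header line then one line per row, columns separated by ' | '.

== RESULT ==
teams.id | sum_amt
7 | 19

Derivation:
After WHERE (2 rows):
teams.amt | teams.id
10 | 7
9 | 7
After GROUP BY (1 rows):
teams.id | sum_amt
7 | 19
After ORDER BY (1 rows):
teams.id | sum_amt
7 | 19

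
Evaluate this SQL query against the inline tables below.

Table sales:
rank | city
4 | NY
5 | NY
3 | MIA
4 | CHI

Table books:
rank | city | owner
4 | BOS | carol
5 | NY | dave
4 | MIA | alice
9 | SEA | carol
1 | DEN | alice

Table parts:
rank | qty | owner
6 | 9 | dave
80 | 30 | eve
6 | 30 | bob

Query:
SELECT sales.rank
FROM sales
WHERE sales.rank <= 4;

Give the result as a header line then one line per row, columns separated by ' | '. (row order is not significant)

== RESULT ==
sales.rank
4
3
4

Derivation:
After WHERE (3 rows):
sales.rank | sales.city
4 | NY
3 | MIA
4 | CHI
After SELECT (3 rows):
sales.rank
4
3
4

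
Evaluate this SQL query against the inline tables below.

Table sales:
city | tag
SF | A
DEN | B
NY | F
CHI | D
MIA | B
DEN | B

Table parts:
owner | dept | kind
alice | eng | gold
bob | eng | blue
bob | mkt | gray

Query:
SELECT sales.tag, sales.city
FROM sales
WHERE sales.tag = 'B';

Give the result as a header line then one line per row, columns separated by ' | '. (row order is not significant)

== RESULT ==
sales.tag | sales.city
B | DEN
B | MIA
B | DEN

Derivation:
After WHERE (3 rows):
sales.city | sales.tag
DEN | B
MIA | B
DEN | B
After SELECT (3 rows):
sales.tag | sales.city
B | DEN
B | MIA
B | DEN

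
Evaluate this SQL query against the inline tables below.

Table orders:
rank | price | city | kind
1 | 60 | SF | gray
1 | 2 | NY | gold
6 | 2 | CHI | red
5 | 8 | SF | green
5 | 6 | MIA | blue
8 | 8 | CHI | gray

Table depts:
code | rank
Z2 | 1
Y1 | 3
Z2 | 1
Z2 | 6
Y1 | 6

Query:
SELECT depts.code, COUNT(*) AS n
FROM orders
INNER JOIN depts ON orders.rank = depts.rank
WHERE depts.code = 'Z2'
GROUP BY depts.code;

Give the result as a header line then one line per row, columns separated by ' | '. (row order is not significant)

After JOIN depts (6 rows):
orders.rank | orders.price | orders.city | orders.kind | depts.code | depts.rank
1 | 60 | SF | gray | Z2 | 1
1 | 60 | SF | gray | Z2 | 1
1 | 2 | NY | gold | Z2 | 1
1 | 2 | NY | gold | Z2 | 1
6 | 2 | CHI | red | Z2 | 6
6 | 2 | CHI | red | Y1 | 6
After WHERE (5 rows):
orders.rank | orders.price | orders.city | orders.kind | depts.code | depts.rank
1 | 60 | SF | gray | Z2 | 1
1 | 60 | SF | gray | Z2 | 1
1 | 2 | NY | gold | Z2 | 1
1 | 2 | NY | gold | Z2 | 1
6 | 2 | CHI | red | Z2 | 6
After GROUP BY (1 rows):
depts.code | n
Z2 | 5

== RESULT ==
depts.code | n
Z2 | 5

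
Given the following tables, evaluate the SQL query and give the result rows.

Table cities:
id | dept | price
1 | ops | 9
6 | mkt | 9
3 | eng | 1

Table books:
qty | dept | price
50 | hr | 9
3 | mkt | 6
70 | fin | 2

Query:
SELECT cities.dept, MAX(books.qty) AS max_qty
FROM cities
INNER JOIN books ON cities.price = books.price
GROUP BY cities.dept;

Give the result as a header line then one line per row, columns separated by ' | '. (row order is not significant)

== RESULT ==
cities.dept | max_qty
ops | 50
mkt | 50

Derivation:
After JOIN books (2 rows):
cities.id | cities.dept | cities.price | books.qty | books.dept | books.price
1 | ops | 9 | 50 | hr | 9
6 | mkt | 9 | 50 | hr | 9
After GROUP BY (2 rows):
cities.dept | max_qty
ops | 50
mkt | 50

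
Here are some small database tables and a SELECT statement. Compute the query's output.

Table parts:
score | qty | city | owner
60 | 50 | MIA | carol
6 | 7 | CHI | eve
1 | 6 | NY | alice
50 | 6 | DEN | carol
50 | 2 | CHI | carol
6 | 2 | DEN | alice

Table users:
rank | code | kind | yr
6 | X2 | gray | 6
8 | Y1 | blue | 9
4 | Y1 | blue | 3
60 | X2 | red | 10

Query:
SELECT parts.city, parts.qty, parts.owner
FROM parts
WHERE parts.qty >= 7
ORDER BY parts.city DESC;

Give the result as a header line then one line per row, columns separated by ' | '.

== RESULT ==
parts.city | parts.qty | parts.owner
MIA | 50 | carol
CHI | 7 | eve

Derivation:
After WHERE (2 rows):
parts.score | parts.qty | parts.city | parts.owner
60 | 50 | MIA | carol
6 | 7 | CHI | eve
After SELECT (2 rows):
parts.city | parts.qty | parts.owner
MIA | 50 | carol
CHI | 7 | eve
After ORDER BY (2 rows):
parts.city | parts.qty | parts.owner
MIA | 50 | carol
CHI | 7 | eve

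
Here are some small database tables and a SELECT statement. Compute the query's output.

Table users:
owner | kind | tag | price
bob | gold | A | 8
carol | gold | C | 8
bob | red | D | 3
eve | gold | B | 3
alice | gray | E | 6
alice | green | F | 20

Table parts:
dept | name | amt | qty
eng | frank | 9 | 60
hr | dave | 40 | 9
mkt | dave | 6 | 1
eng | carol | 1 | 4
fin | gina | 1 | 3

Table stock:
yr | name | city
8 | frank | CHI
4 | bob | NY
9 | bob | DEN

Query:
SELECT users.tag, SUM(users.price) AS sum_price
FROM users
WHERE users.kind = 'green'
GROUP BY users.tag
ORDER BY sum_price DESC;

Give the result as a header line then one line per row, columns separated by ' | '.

After WHERE (1 rows):
users.owner | users.kind | users.tag | users.price
alice | green | F | 20
After GROUP BY (1 rows):
users.tag | sum_price
F | 20
After ORDER BY (1 rows):
users.tag | sum_price
F | 20

== RESULT ==
users.tag | sum_price
F | 20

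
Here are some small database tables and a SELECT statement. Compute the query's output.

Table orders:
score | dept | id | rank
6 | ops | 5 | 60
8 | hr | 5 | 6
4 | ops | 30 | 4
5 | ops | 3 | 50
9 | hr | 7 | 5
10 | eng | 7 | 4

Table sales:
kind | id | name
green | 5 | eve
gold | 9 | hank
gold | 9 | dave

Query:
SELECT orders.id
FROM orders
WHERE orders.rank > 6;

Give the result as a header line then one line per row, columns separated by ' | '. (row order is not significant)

After WHERE (2 rows):
orders.score | orders.dept | orders.id | orders.rank
6 | ops | 5 | 60
5 | ops | 3 | 50
After SELECT (2 rows):
orders.id
5
3

== RESULT ==
orders.id
5
3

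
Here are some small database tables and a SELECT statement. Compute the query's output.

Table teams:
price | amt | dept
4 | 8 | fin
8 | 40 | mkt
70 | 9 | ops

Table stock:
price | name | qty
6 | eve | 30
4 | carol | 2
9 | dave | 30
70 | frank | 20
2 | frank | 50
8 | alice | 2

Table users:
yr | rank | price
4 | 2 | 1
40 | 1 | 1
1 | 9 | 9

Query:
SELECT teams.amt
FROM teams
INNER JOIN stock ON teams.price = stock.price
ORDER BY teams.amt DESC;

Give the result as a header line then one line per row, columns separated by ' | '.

After JOIN stock (3 rows):
teams.price | teams.amt | teams.dept | stock.price | stock.name | stock.qty
4 | 8 | fin | 4 | carol | 2
8 | 40 | mkt | 8 | alice | 2
70 | 9 | ops | 70 | frank | 20
After SELECT (3 rows):
teams.amt
8
40
9
After ORDER BY (3 rows):
teams.amt
40
9
8

== RESULT ==
teams.amt
40
9
8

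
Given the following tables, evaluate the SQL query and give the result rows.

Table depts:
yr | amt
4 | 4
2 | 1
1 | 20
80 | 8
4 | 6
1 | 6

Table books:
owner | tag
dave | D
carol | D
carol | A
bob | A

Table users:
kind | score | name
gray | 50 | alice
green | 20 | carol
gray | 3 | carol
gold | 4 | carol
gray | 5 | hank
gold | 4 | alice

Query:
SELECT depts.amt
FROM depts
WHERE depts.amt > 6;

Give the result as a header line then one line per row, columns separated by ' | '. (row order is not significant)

== RESULT ==
depts.amt
20
8

Derivation:
After WHERE (2 rows):
depts.yr | depts.amt
1 | 20
80 | 8
After SELECT (2 rows):
depts.amt
20
8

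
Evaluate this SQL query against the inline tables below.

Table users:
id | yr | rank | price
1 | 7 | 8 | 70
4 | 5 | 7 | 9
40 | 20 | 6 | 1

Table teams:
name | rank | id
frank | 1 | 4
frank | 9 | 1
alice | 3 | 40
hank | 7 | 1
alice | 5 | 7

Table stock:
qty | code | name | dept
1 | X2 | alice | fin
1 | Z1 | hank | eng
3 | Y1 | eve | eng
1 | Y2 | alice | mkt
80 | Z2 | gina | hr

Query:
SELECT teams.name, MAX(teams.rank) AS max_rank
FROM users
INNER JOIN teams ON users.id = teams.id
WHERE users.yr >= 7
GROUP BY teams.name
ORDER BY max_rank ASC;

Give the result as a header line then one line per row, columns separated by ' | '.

After JOIN teams (4 rows):
users.id | users.yr | users.rank | users.price | teams.name | teams.rank | teams.id
1 | 7 | 8 | 70 | frank | 9 | 1
1 | 7 | 8 | 70 | hank | 7 | 1
4 | 5 | 7 | 9 | frank | 1 | 4
40 | 20 | 6 | 1 | alice | 3 | 40
After WHERE (3 rows):
users.id | users.yr | users.rank | users.price | teams.name | teams.rank | teams.id
1 | 7 | 8 | 70 | frank | 9 | 1
1 | 7 | 8 | 70 | hank | 7 | 1
40 | 20 | 6 | 1 | alice | 3 | 40
After GROUP BY (3 rows):
teams.name | max_rank
frank | 9
hank | 7
alice | 3
After ORDER BY (3 rows):
teams.name | max_rank
alice | 3
hank | 7
frank | 9

== RESULT ==
teams.name | max_rank
alice | 3
hank | 7
frank | 9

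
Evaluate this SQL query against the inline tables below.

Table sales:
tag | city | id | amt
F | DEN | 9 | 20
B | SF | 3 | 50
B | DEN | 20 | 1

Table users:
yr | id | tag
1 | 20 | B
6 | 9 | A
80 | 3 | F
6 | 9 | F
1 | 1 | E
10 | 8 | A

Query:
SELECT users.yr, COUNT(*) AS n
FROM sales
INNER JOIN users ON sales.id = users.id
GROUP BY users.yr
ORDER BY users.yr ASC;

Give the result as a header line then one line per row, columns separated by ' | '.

== RESULT ==
users.yr | n
1 | 1
6 | 2
80 | 1

Derivation:
After JOIN users (4 rows):
sales.tag | sales.city | sales.id | sales.amt | users.yr | users.id | users.tag
F | DEN | 9 | 20 | 6 | 9 | A
F | DEN | 9 | 20 | 6 | 9 | F
B | SF | 3 | 50 | 80 | 3 | F
B | DEN | 20 | 1 | 1 | 20 | B
After GROUP BY (3 rows):
users.yr | n
6 | 2
80 | 1
1 | 1
After ORDER BY (3 rows):
users.yr | n
1 | 1
6 | 2
80 | 1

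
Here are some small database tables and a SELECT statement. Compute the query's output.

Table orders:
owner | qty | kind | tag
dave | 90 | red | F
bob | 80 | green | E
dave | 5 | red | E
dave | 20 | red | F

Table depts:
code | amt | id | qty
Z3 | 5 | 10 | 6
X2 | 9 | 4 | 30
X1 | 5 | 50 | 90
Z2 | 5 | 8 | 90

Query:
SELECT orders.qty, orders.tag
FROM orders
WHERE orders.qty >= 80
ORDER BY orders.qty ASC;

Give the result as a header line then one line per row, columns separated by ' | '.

After WHERE (2 rows):
orders.owner | orders.qty | orders.kind | orders.tag
dave | 90 | red | F
bob | 80 | green | E
After SELECT (2 rows):
orders.qty | orders.tag
90 | F
80 | E
After ORDER BY (2 rows):
orders.qty | orders.tag
80 | E
90 | F

== RESULT ==
orders.qty | orders.tag
80 | E
90 | F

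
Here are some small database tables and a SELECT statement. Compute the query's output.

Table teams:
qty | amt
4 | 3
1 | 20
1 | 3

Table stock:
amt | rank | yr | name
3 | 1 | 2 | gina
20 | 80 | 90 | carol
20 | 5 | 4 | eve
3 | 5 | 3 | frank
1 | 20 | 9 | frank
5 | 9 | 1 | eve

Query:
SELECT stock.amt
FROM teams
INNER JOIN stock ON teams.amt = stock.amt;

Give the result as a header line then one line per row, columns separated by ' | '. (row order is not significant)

== RESULT ==
stock.amt
3
3
20
20
3
3

Derivation:
After JOIN stock (6 rows):
teams.qty | teams.amt | stock.amt | stock.rank | stock.yr | stock.name
4 | 3 | 3 | 1 | 2 | gina
4 | 3 | 3 | 5 | 3 | frank
1 | 20 | 20 | 80 | 90 | carol
1 | 20 | 20 | 5 | 4 | eve
1 | 3 | 3 | 1 | 2 | gina
1 | 3 | 3 | 5 | 3 | frank
After SELECT (6 rows):
stock.amt
3
3
20
20
3
3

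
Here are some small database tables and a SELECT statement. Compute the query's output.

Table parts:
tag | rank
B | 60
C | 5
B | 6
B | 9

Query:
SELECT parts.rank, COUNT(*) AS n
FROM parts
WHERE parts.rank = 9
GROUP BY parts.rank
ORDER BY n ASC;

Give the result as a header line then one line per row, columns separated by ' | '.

== RESULT ==
parts.rank | n
9 | 1

Derivation:
After WHERE (1 rows):
parts.tag | parts.rank
B | 9
After GROUP BY (1 rows):
parts.rank | n
9 | 1
After ORDER BY (1 rows):
parts.rank | n
9 | 1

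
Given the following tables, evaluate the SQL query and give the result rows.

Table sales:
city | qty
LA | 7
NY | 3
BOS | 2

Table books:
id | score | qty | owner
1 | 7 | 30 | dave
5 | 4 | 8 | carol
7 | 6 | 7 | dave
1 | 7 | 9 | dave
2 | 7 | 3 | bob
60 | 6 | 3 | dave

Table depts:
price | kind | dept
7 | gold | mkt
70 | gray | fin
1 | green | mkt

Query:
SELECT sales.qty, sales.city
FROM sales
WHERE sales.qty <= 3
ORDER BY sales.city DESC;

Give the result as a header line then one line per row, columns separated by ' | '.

== RESULT ==
sales.qty | sales.city
3 | NY
2 | BOS

Derivation:
After WHERE (2 rows):
sales.city | sales.qty
NY | 3
BOS | 2
After SELECT (2 rows):
sales.qty | sales.city
3 | NY
2 | BOS
After ORDER BY (2 rows):
sales.qty | sales.city
3 | NY
2 | BOS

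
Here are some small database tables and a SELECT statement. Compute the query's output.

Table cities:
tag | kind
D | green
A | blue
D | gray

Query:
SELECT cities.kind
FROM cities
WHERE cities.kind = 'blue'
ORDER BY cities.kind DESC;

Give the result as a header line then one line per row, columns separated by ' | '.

== RESULT ==
cities.kind
blue

Derivation:
After WHERE (1 rows):
cities.tag | cities.kind
A | blue
After SELECT (1 rows):
cities.kind
blue
After ORDER BY (1 rows):
cities.kind
blue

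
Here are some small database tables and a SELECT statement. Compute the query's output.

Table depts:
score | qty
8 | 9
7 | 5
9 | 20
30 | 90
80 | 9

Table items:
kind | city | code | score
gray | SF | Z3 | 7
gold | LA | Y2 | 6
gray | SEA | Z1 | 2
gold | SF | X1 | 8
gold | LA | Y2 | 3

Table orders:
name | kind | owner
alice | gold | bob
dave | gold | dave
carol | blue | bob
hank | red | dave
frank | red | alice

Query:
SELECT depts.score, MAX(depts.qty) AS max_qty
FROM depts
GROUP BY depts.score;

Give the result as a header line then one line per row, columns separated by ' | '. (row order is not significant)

After GROUP BY (5 rows):
depts.score | max_qty
8 | 9
7 | 5
9 | 20
30 | 90
80 | 9

== RESULT ==
depts.score | max_qty
8 | 9
7 | 5
9 | 20
30 | 90
80 | 9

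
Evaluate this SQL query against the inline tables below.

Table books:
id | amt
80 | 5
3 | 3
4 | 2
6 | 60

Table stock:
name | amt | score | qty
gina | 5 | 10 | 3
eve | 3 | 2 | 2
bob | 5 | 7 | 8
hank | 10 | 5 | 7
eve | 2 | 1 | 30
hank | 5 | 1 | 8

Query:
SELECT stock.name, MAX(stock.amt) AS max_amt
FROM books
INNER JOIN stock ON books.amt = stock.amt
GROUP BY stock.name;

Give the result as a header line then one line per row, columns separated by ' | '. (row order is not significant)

After JOIN stock (5 rows):
books.id | books.amt | stock.name | stock.amt | stock.score | stock.qty
80 | 5 | gina | 5 | 10 | 3
80 | 5 | bob | 5 | 7 | 8
80 | 5 | hank | 5 | 1 | 8
3 | 3 | eve | 3 | 2 | 2
4 | 2 | eve | 2 | 1 | 30
After GROUP BY (4 rows):
stock.name | max_amt
gina | 5
bob | 5
hank | 5
eve | 3

== RESULT ==
stock.name | max_amt
gina | 5
bob | 5
hank | 5
eve | 3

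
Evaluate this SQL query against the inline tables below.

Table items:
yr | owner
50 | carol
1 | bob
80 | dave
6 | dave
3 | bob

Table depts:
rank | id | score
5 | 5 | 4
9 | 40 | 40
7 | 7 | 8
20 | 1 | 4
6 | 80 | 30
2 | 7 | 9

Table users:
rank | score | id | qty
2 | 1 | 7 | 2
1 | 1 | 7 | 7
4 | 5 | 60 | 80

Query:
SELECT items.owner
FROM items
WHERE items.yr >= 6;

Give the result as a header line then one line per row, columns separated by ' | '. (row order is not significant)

== RESULT ==
items.owner
carol
dave
dave

Derivation:
After WHERE (3 rows):
items.yr | items.owner
50 | carol
80 | dave
6 | dave
After SELECT (3 rows):
items.owner
carol
dave
dave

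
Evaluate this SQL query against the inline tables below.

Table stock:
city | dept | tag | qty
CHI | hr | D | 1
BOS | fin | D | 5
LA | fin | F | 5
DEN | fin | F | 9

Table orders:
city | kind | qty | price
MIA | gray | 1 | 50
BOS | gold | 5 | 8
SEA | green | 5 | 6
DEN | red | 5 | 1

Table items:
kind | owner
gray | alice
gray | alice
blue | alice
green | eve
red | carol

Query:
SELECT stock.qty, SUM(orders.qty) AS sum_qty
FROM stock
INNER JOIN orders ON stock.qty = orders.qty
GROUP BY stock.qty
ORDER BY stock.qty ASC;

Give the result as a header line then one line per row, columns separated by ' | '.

== RESULT ==
stock.qty | sum_qty
1 | 1
5 | 30

Derivation:
After JOIN orders (7 rows):
stock.city | stock.dept | stock.tag | stock.qty | orders.city | orders.kind | orders.qty | orders.price
CHI | hr | D | 1 | MIA | gray | 1 | 50
BOS | fin | D | 5 | BOS | gold | 5 | 8
BOS | fin | D | 5 | SEA | green | 5 | 6
BOS | fin | D | 5 | DEN | red | 5 | 1
LA | fin | F | 5 | BOS | gold | 5 | 8
LA | fin | F | 5 | SEA | green | 5 | 6
LA | fin | F | 5 | DEN | red | 5 | 1
After GROUP BY (2 rows):
stock.qty | sum_qty
1 | 1
5 | 30
After ORDER BY (2 rows):
stock.qty | sum_qty
1 | 1
5 | 30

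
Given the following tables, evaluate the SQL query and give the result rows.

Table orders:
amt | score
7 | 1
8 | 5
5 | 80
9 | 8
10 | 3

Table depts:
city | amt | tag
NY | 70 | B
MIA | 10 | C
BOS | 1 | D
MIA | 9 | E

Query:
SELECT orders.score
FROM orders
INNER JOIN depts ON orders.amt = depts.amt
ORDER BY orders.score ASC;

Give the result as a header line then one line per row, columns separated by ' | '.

After JOIN depts (2 rows):
orders.amt | orders.score | depts.city | depts.amt | depts.tag
9 | 8 | MIA | 9 | E
10 | 3 | MIA | 10 | C
After SELECT (2 rows):
orders.score
8
3
After ORDER BY (2 rows):
orders.score
3
8

== RESULT ==
orders.score
3
8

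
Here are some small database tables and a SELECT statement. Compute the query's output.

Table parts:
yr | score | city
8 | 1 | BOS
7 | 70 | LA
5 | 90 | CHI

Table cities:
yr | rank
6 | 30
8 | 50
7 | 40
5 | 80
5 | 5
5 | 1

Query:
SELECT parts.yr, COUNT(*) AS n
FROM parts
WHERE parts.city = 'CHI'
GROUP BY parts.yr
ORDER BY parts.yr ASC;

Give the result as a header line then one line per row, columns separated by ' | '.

After WHERE (1 rows):
parts.yr | parts.score | parts.city
5 | 90 | CHI
After GROUP BY (1 rows):
parts.yr | n
5 | 1
After ORDER BY (1 rows):
parts.yr | n
5 | 1

== RESULT ==
parts.yr | n
5 | 1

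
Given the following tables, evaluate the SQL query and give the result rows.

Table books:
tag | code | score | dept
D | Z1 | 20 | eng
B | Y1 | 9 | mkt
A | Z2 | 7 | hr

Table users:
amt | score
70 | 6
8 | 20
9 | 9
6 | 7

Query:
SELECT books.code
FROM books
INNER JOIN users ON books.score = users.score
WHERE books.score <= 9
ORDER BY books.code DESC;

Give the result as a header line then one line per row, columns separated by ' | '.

After JOIN users (3 rows):
books.tag | books.code | books.score | books.dept | users.amt | users.score
D | Z1 | 20 | eng | 8 | 20
B | Y1 | 9 | mkt | 9 | 9
A | Z2 | 7 | hr | 6 | 7
After WHERE (2 rows):
books.tag | books.code | books.score | books.dept | users.amt | users.score
B | Y1 | 9 | mkt | 9 | 9
A | Z2 | 7 | hr | 6 | 7
After SELECT (2 rows):
books.code
Y1
Z2
After ORDER BY (2 rows):
books.code
Z2
Y1

== RESULT ==
books.code
Z2
Y1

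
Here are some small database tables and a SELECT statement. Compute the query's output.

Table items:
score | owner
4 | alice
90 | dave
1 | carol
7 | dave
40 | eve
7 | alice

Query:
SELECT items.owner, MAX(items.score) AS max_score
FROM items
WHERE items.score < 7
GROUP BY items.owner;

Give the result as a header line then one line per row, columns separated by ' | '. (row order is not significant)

== RESULT ==
items.owner | max_score
alice | 4
carol | 1

Derivation:
After WHERE (2 rows):
items.score | items.owner
4 | alice
1 | carol
After GROUP BY (2 rows):
items.owner | max_score
alice | 4
carol | 1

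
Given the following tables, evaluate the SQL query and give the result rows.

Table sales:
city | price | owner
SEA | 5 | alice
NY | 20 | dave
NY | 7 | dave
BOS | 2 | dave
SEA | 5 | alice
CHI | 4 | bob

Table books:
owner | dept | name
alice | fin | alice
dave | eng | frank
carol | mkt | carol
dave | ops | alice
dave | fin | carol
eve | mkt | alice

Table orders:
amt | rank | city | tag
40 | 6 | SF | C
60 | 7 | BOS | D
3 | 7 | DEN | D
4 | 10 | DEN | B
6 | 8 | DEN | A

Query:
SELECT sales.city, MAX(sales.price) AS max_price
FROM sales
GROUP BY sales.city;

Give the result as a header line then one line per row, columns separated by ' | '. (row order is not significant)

After GROUP BY (4 rows):
sales.city | max_price
SEA | 5
NY | 20
BOS | 2
CHI | 4

== RESULT ==
sales.city | max_price
SEA | 5
NY | 20
BOS | 2
CHI | 4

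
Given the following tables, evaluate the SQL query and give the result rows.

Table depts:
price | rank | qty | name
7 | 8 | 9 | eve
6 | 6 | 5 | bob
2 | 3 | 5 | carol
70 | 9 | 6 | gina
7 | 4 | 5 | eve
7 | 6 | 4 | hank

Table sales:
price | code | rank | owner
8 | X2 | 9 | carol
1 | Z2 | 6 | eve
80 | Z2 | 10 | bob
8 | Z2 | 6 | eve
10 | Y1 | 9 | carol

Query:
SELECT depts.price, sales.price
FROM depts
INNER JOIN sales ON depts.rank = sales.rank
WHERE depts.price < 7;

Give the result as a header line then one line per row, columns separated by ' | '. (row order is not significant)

After JOIN sales (6 rows):
depts.price | depts.rank | depts.qty | depts.name | sales.price | sales.code | sales.rank | sales.owner
6 | 6 | 5 | bob | 1 | Z2 | 6 | eve
6 | 6 | 5 | bob | 8 | Z2 | 6 | eve
70 | 9 | 6 | gina | 8 | X2 | 9 | carol
70 | 9 | 6 | gina | 10 | Y1 | 9 | carol
7 | 6 | 4 | hank | 1 | Z2 | 6 | eve
7 | 6 | 4 | hank | 8 | Z2 | 6 | eve
After WHERE (2 rows):
depts.price | depts.rank | depts.qty | depts.name | sales.price | sales.code | sales.rank | sales.owner
6 | 6 | 5 | bob | 1 | Z2 | 6 | eve
6 | 6 | 5 | bob | 8 | Z2 | 6 | eve
After SELECT (2 rows):
depts.price | sales.price
6 | 1
6 | 8

== RESULT ==
depts.price | sales.price
6 | 1
6 | 8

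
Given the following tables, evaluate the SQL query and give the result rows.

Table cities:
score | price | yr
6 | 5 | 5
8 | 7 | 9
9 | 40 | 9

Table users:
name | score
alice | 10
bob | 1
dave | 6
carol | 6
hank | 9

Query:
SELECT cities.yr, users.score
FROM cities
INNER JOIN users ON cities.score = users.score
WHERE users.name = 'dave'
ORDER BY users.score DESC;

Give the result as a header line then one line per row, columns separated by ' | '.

After JOIN users (3 rows):
cities.score | cities.price | cities.yr | users.name | users.score
6 | 5 | 5 | dave | 6
6 | 5 | 5 | carol | 6
9 | 40 | 9 | hank | 9
After WHERE (1 rows):
cities.score | cities.price | cities.yr | users.name | users.score
6 | 5 | 5 | dave | 6
After SELECT (1 rows):
cities.yr | users.score
5 | 6
After ORDER BY (1 rows):
cities.yr | users.score
5 | 6

== RESULT ==
cities.yr | users.score
5 | 6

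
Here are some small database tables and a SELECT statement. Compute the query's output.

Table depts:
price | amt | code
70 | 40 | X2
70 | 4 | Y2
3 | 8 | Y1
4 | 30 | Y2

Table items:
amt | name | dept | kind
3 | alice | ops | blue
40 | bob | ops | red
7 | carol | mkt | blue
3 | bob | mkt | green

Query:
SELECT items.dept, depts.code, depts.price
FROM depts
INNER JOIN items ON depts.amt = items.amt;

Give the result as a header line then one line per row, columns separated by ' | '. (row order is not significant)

After JOIN items (1 rows):
depts.price | depts.amt | depts.code | items.amt | items.name | items.dept | items.kind
70 | 40 | X2 | 40 | bob | ops | red
After SELECT (1 rows):
items.dept | depts.code | depts.price
ops | X2 | 70

== RESULT ==
items.dept | depts.code | depts.price
ops | X2 | 70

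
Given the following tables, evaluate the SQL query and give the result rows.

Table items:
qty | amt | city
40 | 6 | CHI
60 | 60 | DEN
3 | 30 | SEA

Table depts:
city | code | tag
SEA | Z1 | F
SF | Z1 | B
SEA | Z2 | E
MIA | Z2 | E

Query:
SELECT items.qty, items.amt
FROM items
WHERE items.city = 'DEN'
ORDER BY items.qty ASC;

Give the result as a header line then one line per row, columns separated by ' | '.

After WHERE (1 rows):
items.qty | items.amt | items.city
60 | 60 | DEN
After SELECT (1 rows):
items.qty | items.amt
60 | 60
After ORDER BY (1 rows):
items.qty | items.amt
60 | 60

== RESULT ==
items.qty | items.amt
60 | 60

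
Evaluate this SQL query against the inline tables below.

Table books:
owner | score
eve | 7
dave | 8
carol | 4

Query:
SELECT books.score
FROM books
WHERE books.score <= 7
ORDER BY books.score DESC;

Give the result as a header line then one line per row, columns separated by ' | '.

After WHERE (2 rows):
books.owner | books.score
eve | 7
carol | 4
After SELECT (2 rows):
books.score
7
4
After ORDER BY (2 rows):
books.score
7
4

== RESULT ==
books.score
7
4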